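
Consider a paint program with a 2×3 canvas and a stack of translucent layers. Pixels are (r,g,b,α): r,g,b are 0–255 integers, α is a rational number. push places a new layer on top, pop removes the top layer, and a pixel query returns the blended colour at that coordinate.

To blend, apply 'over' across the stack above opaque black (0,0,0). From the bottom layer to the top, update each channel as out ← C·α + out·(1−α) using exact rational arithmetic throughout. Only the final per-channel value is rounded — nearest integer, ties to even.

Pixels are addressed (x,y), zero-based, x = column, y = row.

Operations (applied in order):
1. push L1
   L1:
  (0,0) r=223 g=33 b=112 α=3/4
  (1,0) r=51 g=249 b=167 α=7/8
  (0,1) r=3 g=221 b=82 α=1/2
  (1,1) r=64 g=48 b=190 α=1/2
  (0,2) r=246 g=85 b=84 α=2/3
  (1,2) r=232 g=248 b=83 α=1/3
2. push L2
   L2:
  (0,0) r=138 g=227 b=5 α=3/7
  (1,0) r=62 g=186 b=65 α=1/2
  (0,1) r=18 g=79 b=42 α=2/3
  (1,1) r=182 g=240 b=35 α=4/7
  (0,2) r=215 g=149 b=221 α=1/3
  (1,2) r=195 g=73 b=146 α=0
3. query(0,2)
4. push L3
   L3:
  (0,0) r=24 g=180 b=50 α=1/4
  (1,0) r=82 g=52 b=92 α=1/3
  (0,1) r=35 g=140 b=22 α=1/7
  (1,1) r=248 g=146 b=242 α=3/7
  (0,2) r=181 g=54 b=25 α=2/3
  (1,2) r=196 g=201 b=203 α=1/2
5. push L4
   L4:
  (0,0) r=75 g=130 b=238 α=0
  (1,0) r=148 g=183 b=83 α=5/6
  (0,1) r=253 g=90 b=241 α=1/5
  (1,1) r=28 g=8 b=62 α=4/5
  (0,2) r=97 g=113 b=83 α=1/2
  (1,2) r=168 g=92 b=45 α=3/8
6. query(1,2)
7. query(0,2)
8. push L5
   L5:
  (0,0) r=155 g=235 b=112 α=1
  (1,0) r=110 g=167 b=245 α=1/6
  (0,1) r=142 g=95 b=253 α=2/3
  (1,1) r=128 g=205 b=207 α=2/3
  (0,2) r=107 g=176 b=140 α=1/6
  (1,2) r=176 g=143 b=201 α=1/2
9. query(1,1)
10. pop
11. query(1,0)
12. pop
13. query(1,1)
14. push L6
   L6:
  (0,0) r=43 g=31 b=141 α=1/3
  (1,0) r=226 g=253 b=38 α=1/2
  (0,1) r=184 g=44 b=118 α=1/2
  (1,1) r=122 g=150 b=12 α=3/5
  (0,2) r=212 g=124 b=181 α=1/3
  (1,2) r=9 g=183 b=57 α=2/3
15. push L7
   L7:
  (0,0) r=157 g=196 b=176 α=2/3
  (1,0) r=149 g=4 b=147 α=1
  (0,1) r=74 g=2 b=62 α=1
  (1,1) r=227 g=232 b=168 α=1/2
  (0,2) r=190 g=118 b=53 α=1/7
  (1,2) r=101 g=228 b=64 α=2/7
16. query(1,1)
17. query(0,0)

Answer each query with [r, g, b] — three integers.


query (0,2) [L1,L2] — begin 0,0,0
L1 α=2/3: [164, 170/3, 56]
L2 α=1/3: [181, 787/9, 111]
= [181, 87, 111]

query (1,2) [L1,L2,L3,L4] — begin 0,0,0
L1 α=1/3: [232/3, 248/3, 83/3]
L2 α=0: [232/3, 248/3, 83/3]
L3 α=1/2: [410/3, 851/6, 346/3]
L4 α=3/8: [1781/12, 5911/48, 2135/24]
→ [148, 123, 89]

at x=0,y=2 over L1,L2,L3,L4:
after L1 α=2/3: [164, 170/3, 56]
after L2 α=1/3: [181, 787/9, 111]
after L3 α=2/3: [181, 1759/27, 161/3]
after L4 α=1/2: [139, 2405/27, 205/3]
rounded: [139, 89, 68]

(1,1) stack=L1,L2,L3,L4,L5; from [0,0,0]:
after L1 α=1/2: [32, 24, 95]
after L2 α=4/7: [824/7, 1032/7, 425/7]
after L3 α=3/7: [8504/49, 7194/49, 6782/49]
after L4 α=4/5: [13992/245, 8762/245, 18934/245]
after L5 α=2/3: [76712/735, 36404/245, 120364/735]
→ [104, 149, 164]

at x=1,y=0 over L1,L2,L3,L4:
after L1 α=7/8: [357/8, 1743/8, 1169/8]
after L2 α=1/2: [853/16, 3231/16, 1689/16]
after L3 α=1/3: [503/8, 3647/24, 2425/24]
after L4 α=5/6: [2141/16, 25607/144, 12385/144]
= [134, 178, 86]

query (1,1) [L1,L2,L3] — begin 0,0,0
L1 α=1/2: [32, 24, 95]
L2 α=4/7: [824/7, 1032/7, 425/7]
L3 α=3/7: [8504/49, 7194/49, 6782/49]
= [174, 147, 138]

at x=1,y=1 over L1,L2,L3,L6,L7:
after L1 α=1/2: [32, 24, 95]
after L2 α=4/7: [824/7, 1032/7, 425/7]
after L3 α=3/7: [8504/49, 7194/49, 6782/49]
after L6 α=3/5: [34942/245, 36438/245, 15328/245]
after L7 α=1/2: [90557/490, 46639/245, 28244/245]
→ [185, 190, 115]

at x=0,y=0 over L1,L2,L3,L6,L7:
+L1 (α=3/4) → [669/4, 99/4, 84]
+L2 (α=3/7) → [1083/7, 780/7, 351/7]
+L3 (α=1/4) → [3417/28, 900/7, 1403/28]
+L6 (α=1/3) → [4019/42, 2017/21, 3377/42]
+L7 (α=2/3) → [17207/126, 10249/63, 18161/126]
rounded: [137, 163, 144]


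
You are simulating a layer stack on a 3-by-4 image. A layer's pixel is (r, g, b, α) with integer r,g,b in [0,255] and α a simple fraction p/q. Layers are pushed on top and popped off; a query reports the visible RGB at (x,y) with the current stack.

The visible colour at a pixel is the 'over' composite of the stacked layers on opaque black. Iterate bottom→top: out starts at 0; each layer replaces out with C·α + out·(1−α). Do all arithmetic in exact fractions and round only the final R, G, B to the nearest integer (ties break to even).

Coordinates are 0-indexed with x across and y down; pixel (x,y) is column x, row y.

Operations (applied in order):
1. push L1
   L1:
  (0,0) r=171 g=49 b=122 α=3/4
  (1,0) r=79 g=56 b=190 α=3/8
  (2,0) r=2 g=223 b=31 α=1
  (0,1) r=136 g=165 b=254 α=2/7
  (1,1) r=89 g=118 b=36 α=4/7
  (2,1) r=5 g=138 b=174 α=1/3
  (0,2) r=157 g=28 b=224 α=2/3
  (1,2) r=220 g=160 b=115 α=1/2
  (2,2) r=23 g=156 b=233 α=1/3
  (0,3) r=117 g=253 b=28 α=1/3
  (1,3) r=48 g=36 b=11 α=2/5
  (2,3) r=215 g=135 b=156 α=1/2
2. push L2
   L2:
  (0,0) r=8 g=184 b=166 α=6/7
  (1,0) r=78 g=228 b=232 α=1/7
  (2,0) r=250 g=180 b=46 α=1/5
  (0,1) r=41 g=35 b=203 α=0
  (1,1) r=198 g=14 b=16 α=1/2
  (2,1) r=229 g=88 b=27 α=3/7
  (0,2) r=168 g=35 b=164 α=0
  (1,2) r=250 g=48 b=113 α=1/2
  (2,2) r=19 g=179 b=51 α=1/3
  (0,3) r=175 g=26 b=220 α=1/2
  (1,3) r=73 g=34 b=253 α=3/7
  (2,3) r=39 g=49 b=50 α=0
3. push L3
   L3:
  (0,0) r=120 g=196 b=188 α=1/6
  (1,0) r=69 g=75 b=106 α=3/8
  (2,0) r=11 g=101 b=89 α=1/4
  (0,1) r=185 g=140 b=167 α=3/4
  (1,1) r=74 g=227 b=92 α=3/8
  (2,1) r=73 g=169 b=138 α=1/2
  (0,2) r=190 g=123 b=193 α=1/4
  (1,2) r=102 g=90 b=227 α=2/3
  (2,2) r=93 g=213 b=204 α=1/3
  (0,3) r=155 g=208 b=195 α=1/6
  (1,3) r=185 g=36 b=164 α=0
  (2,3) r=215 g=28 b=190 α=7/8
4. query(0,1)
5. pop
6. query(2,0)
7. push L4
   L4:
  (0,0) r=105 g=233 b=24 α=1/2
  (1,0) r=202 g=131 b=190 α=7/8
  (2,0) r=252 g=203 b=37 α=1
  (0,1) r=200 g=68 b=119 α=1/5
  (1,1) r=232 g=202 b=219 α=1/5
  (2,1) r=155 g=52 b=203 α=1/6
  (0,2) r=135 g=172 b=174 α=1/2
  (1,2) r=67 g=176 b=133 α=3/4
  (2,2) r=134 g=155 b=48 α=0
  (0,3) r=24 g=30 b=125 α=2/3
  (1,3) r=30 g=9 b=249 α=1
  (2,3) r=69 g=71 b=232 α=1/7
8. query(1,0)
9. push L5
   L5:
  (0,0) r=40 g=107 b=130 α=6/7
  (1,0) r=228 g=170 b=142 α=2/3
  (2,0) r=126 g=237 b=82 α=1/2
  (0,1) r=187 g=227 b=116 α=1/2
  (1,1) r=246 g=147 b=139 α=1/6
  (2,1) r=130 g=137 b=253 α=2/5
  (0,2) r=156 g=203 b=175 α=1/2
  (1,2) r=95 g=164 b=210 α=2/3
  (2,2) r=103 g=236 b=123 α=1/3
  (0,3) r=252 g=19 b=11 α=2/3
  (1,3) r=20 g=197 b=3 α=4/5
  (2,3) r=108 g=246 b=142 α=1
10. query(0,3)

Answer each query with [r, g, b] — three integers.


query (0,1) [L1,L2,L3] — begin 0,0,0
+L1 (α=2/7) → [272/7, 330/7, 508/7]
+L2 (α=0) → [272/7, 330/7, 508/7]
+L3 (α=3/4) → [4157/28, 1635/14, 4015/28]
rounded: [148, 117, 143]

query (2,0) [L1,L2] — begin 0,0,0
+L1 (α=1) → [2, 223, 31]
+L2 (α=1/5) → [258/5, 1072/5, 34]
= [52, 214, 34]

(1,0) stack=L1,L2,L4; from [0,0,0]:
L1 α=3/8: [237/8, 21, 285/4]
L2 α=1/7: [1023/28, 354/7, 1319/14]
L4 α=7/8: [40615/224, 6773/56, 19939/112]
= [181, 121, 178]

query (0,3) [L1,L2,L4,L5] — begin 0,0,0
+L1 (α=1/3) → [39, 253/3, 28/3]
+L2 (α=1/2) → [107, 331/6, 344/3]
+L4 (α=2/3) → [155/3, 691/18, 1094/9]
+L5 (α=2/3) → [1667/9, 1375/54, 1292/27]
rounded: [185, 25, 48]


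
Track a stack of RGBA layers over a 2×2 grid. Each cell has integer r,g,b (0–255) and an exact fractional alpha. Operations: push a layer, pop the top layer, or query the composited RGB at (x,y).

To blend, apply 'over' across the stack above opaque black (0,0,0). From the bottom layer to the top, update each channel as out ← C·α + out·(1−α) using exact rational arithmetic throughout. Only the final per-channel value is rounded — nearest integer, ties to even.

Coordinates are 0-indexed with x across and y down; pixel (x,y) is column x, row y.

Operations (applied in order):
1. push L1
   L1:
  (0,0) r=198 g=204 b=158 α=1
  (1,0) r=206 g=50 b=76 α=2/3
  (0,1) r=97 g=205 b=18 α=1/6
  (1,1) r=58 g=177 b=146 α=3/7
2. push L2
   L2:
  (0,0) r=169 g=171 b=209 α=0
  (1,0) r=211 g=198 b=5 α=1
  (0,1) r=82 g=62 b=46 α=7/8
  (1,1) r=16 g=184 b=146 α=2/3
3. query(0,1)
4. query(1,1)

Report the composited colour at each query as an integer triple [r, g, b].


at x=0,y=1 over L1,L2:
+L1 (α=1/6) → [97/6, 205/6, 3]
+L2 (α=7/8) → [3541/48, 2809/48, 325/8]
→ [74, 59, 41]

at x=1,y=1 over L1,L2:
L1 α=3/7: [174/7, 531/7, 438/7]
L2 α=2/3: [398/21, 3107/21, 2482/21]
= [19, 148, 118]


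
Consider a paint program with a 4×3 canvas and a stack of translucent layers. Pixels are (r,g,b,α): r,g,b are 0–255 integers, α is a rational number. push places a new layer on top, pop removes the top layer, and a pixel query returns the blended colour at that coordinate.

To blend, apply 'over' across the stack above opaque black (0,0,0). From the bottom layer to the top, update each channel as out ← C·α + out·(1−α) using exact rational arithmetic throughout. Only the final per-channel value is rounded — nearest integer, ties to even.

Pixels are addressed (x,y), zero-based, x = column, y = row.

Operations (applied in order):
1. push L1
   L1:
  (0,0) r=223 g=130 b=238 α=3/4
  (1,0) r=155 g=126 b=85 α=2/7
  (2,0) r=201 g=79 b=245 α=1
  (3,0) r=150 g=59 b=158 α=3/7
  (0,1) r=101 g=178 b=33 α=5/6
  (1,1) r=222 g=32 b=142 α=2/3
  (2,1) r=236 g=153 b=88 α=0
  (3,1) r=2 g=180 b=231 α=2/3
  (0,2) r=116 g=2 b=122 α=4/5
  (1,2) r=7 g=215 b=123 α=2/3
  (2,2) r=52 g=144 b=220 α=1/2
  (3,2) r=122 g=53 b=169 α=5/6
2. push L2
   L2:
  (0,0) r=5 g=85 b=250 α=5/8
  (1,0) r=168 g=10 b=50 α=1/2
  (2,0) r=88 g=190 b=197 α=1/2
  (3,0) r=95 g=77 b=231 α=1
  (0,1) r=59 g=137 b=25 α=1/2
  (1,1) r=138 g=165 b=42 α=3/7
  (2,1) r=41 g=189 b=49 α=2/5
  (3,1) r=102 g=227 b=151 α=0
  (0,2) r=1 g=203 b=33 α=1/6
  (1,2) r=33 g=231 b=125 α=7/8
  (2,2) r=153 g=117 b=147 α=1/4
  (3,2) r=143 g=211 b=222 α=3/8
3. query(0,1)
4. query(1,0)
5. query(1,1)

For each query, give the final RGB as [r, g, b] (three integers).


query (0,1) [L1,L2] — begin 0,0,0
after L1 α=5/6: [505/6, 445/3, 55/2]
after L2 α=1/2: [859/12, 428/3, 105/4]
= [72, 143, 26]

(1,0) stack=L1,L2; from [0,0,0]:
L1 α=2/7: [310/7, 36, 170/7]
L2 α=1/2: [743/7, 23, 260/7]
→ [106, 23, 37]

at x=1,y=1 over L1,L2:
L1 α=2/3: [148, 64/3, 284/3]
L2 α=3/7: [1006/7, 1741/21, 1514/21]
= [144, 83, 72]


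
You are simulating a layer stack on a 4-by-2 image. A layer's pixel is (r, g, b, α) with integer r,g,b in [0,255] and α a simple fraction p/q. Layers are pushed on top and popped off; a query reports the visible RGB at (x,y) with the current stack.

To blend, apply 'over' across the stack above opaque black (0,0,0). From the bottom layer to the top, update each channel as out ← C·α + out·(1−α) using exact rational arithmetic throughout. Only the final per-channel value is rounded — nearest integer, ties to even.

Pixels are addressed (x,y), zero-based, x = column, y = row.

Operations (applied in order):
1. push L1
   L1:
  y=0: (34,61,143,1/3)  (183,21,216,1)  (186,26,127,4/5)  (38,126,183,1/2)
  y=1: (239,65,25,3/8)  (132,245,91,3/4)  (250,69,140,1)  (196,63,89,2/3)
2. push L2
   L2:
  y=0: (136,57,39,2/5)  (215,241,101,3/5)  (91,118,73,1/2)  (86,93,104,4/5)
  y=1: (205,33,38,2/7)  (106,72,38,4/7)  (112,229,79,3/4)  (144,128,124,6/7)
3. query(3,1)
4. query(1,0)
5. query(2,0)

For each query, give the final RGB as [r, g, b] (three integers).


query (3,1) [L1,L2] — begin 0,0,0
L1 α=2/3: [392/3, 42, 178/3]
L2 α=6/7: [2984/21, 810/7, 2410/21]
rounded: [142, 116, 115]

query (1,0) [L1,L2] — begin 0,0,0
L1 α=1: [183, 21, 216]
L2 α=3/5: [1011/5, 153, 147]
→ [202, 153, 147]

query (2,0) [L1,L2] — begin 0,0,0
+L1 (α=4/5) → [744/5, 104/5, 508/5]
+L2 (α=1/2) → [1199/10, 347/5, 873/10]
→ [120, 69, 87]


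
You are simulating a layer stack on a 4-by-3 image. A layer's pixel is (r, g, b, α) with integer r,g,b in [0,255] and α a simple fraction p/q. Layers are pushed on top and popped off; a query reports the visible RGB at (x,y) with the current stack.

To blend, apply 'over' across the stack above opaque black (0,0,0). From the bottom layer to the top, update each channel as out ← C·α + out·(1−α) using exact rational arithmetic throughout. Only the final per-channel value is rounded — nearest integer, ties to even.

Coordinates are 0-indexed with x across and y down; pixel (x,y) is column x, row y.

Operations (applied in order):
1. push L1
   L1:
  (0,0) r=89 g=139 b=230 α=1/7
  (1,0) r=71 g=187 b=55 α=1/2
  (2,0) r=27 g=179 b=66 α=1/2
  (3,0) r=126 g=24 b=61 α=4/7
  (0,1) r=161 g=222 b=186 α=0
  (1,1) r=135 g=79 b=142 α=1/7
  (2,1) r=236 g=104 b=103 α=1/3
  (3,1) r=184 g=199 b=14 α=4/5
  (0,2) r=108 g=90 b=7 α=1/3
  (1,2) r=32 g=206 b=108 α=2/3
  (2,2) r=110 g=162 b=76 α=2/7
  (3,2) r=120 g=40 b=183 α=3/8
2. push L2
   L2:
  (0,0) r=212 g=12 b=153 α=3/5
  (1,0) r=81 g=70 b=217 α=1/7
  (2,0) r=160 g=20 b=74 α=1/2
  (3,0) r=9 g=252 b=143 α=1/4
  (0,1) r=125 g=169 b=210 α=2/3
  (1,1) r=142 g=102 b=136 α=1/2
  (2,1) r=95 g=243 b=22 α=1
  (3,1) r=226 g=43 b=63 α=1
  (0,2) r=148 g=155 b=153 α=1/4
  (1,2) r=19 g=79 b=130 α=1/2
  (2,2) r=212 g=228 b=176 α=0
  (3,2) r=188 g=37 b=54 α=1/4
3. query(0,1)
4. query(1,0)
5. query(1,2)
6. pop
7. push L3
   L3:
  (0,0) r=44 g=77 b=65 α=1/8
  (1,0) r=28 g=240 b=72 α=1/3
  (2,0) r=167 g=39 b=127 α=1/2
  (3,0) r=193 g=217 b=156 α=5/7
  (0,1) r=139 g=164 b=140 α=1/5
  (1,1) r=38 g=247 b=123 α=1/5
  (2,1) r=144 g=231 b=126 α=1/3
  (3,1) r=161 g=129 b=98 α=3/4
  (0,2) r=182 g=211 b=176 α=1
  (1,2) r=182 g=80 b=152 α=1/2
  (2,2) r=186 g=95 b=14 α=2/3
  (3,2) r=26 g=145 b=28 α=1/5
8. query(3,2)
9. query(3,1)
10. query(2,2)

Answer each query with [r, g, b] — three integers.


query (0,1) [L1,L2] — begin 0,0,0
+L1 (α=0) → [0, 0, 0]
+L2 (α=2/3) → [250/3, 338/3, 140]
= [83, 113, 140]

(1,0) stack=L1,L2; from [0,0,0]:
+L1 (α=1/2) → [71/2, 187/2, 55/2]
+L2 (α=1/7) → [42, 631/7, 382/7]
→ [42, 90, 55]

(1,2) stack=L1,L2; from [0,0,0]:
+L1 (α=2/3) → [64/3, 412/3, 72]
+L2 (α=1/2) → [121/6, 649/6, 101]
rounded: [20, 108, 101]

(3,2) stack=L1,L3; from [0,0,0]:
after L1 α=3/8: [45, 15, 549/8]
after L3 α=1/5: [206/5, 41, 121/2]
rounded: [41, 41, 60]

at x=3,y=1 over L1,L3:
L1 α=4/5: [736/5, 796/5, 56/5]
L3 α=3/4: [3151/20, 2731/20, 763/10]
= [158, 137, 76]

at x=2,y=2 over L1,L3:
after L1 α=2/7: [220/7, 324/7, 152/7]
after L3 α=2/3: [2824/21, 1654/21, 116/7]
= [134, 79, 17]


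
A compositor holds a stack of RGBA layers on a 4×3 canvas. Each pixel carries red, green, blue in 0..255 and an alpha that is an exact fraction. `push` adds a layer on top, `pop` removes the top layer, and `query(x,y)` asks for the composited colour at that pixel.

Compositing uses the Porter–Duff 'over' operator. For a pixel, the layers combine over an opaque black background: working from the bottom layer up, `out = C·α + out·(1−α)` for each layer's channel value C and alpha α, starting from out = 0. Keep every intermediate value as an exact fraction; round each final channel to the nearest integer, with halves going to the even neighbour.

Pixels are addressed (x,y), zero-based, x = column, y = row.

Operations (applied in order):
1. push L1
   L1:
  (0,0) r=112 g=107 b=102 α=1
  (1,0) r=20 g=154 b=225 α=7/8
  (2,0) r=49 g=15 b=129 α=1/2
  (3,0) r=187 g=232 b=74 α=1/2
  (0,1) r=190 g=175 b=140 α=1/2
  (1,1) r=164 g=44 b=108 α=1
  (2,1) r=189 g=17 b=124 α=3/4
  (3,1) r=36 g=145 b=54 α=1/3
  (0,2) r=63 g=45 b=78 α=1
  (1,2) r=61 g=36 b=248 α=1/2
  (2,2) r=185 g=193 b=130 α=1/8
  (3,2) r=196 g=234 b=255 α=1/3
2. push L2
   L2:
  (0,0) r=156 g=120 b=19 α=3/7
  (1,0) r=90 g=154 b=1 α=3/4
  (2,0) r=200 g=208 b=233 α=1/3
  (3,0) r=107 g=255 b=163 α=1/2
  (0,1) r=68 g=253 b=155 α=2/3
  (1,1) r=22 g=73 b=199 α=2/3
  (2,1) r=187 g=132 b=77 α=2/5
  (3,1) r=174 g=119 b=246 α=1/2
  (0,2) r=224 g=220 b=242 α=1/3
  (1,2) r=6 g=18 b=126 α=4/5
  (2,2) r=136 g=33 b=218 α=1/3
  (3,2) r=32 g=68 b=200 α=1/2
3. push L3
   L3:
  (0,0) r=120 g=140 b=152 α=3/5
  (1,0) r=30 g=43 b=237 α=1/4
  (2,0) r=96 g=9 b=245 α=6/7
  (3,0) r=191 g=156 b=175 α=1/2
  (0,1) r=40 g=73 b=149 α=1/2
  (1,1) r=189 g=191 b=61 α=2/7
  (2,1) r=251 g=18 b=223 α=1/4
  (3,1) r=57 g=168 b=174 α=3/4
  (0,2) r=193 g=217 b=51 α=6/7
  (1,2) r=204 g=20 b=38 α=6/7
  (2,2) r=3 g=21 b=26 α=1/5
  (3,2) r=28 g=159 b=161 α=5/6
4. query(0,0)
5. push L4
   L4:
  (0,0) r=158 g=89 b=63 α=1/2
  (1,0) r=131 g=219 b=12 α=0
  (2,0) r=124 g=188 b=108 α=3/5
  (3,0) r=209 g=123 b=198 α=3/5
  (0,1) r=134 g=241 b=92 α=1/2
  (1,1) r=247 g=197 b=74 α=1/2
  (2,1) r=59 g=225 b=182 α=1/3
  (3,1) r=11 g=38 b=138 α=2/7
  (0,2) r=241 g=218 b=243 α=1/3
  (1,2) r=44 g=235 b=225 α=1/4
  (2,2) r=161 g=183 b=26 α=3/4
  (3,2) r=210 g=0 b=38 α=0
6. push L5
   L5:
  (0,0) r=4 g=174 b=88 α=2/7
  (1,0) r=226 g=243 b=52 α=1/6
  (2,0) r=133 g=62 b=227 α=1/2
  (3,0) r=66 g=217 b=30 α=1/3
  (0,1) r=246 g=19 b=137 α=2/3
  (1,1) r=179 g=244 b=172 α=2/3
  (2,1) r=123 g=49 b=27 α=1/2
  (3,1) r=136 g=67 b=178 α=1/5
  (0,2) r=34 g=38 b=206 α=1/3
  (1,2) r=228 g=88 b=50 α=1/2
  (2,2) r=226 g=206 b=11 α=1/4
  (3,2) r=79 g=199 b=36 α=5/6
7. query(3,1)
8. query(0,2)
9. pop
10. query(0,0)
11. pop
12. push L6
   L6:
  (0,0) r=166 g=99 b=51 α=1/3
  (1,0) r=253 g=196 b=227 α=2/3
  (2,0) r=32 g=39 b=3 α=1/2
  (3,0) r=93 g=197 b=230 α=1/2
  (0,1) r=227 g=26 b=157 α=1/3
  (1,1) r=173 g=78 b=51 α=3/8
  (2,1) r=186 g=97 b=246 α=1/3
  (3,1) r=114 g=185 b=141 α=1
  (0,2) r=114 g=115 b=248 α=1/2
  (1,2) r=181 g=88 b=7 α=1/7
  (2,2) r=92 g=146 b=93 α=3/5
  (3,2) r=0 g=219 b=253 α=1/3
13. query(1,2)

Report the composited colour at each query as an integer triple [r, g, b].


(0,0) stack=L1,L2,L3; from [0,0,0]:
L1 α=1: [112, 107, 102]
L2 α=3/7: [916/7, 788/7, 465/7]
L3 α=3/5: [4352/35, 4516/35, 4122/35]
→ [124, 129, 118]

query (3,1) [L1,L2,L3,L4,L5] — begin 0,0,0
after L1 α=1/3: [12, 145/3, 18]
after L2 α=1/2: [93, 251/3, 132]
after L3 α=3/4: [66, 1763/12, 327/2]
after L4 α=2/7: [352/7, 9727/84, 2187/14]
after L5 α=1/5: [472/7, 11134/105, 1124/7]
→ [67, 106, 161]

query (0,2) [L1,L2,L3,L4,L5] — begin 0,0,0
+L1 (α=1) → [63, 45, 78]
+L2 (α=1/3) → [350/3, 310/3, 398/3]
+L3 (α=6/7) → [3824/21, 4216/21, 188/3]
+L4 (α=1/3) → [12709/63, 13010/63, 1105/9]
+L5 (α=1/3) → [27560/189, 28414/189, 4064/27]
→ [146, 150, 151]

at x=0,y=0 over L1,L2,L3,L4:
+L1 (α=1) → [112, 107, 102]
+L2 (α=3/7) → [916/7, 788/7, 465/7]
+L3 (α=3/5) → [4352/35, 4516/35, 4122/35]
+L4 (α=1/2) → [4941/35, 7631/70, 6327/70]
rounded: [141, 109, 90]

(1,2) stack=L1,L2,L3,L6; from [0,0,0]:
L1 α=1/2: [61/2, 18, 124]
L2 α=4/5: [109/10, 18, 628/5]
L3 α=6/7: [12349/70, 138/7, 1768/35]
L6 α=1/7: [43382/245, 1444/49, 10853/245]
= [177, 29, 44]


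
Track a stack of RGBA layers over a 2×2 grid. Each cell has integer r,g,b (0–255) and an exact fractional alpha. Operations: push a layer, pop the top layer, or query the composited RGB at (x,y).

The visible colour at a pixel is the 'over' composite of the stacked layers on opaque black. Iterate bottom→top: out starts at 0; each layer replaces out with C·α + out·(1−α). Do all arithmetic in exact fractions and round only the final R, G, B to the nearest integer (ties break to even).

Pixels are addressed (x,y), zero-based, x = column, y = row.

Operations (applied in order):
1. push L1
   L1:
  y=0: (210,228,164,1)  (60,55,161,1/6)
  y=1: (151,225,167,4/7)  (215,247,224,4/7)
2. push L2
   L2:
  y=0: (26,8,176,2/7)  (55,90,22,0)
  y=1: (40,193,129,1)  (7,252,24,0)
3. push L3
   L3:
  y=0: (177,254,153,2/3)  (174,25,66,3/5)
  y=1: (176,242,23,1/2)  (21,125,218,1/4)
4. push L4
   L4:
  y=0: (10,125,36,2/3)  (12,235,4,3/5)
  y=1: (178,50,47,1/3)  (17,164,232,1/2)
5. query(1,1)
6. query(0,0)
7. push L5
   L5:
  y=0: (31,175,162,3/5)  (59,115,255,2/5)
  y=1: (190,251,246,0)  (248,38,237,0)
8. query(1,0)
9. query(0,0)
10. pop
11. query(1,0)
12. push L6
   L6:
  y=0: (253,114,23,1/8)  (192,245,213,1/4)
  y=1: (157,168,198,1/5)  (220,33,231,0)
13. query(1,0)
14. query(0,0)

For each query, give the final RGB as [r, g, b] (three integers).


(1,1) stack=L1,L2,L3,L4; from [0,0,0]:
L1 α=4/7: [860/7, 988/7, 128]
L2 α=0: [860/7, 988/7, 128]
L3 α=1/4: [2727/28, 3839/28, 301/2]
L4 α=1/2: [3203/56, 8431/56, 765/4]
rounded: [57, 151, 191]

at x=0,y=0 over L1,L2,L3,L4:
+L1 (α=1) → [210, 228, 164]
+L2 (α=2/7) → [1102/7, 1156/7, 1172/7]
+L3 (α=2/3) → [3580/21, 4712/21, 3314/21]
+L4 (α=2/3) → [4000/63, 9962/63, 4826/63]
→ [63, 158, 77]

query (1,0) [L1,L2,L3,L4,L5] — begin 0,0,0
after L1 α=1/6: [10, 55/6, 161/6]
after L2 α=0: [10, 55/6, 161/6]
after L3 α=3/5: [542/5, 56/3, 151/3]
after L4 α=3/5: [1264/25, 2227/15, 338/15]
after L5 α=2/5: [6742/125, 3377/25, 2888/25]
= [54, 135, 116]

(0,0) stack=L1,L2,L3,L4,L5; from [0,0,0]:
after L1 α=1: [210, 228, 164]
after L2 α=2/7: [1102/7, 1156/7, 1172/7]
after L3 α=2/3: [3580/21, 4712/21, 3314/21]
after L4 α=2/3: [4000/63, 9962/63, 4826/63]
after L5 α=3/5: [13859/315, 52999/315, 8054/63]
→ [44, 168, 128]

(1,0) stack=L1,L2,L3,L4; from [0,0,0]:
after L1 α=1/6: [10, 55/6, 161/6]
after L2 α=0: [10, 55/6, 161/6]
after L3 α=3/5: [542/5, 56/3, 151/3]
after L4 α=3/5: [1264/25, 2227/15, 338/15]
→ [51, 148, 23]

(1,0) stack=L1,L2,L3,L4,L6; from [0,0,0]:
after L1 α=1/6: [10, 55/6, 161/6]
after L2 α=0: [10, 55/6, 161/6]
after L3 α=3/5: [542/5, 56/3, 151/3]
after L4 α=3/5: [1264/25, 2227/15, 338/15]
after L6 α=1/4: [2148/25, 863/5, 1403/20]
→ [86, 173, 70]

query (0,0) [L1,L2,L3,L4,L6] — begin 0,0,0
+L1 (α=1) → [210, 228, 164]
+L2 (α=2/7) → [1102/7, 1156/7, 1172/7]
+L3 (α=2/3) → [3580/21, 4712/21, 3314/21]
+L4 (α=2/3) → [4000/63, 9962/63, 4826/63]
+L6 (α=1/8) → [6277/72, 2747/18, 5033/72]
→ [87, 153, 70]


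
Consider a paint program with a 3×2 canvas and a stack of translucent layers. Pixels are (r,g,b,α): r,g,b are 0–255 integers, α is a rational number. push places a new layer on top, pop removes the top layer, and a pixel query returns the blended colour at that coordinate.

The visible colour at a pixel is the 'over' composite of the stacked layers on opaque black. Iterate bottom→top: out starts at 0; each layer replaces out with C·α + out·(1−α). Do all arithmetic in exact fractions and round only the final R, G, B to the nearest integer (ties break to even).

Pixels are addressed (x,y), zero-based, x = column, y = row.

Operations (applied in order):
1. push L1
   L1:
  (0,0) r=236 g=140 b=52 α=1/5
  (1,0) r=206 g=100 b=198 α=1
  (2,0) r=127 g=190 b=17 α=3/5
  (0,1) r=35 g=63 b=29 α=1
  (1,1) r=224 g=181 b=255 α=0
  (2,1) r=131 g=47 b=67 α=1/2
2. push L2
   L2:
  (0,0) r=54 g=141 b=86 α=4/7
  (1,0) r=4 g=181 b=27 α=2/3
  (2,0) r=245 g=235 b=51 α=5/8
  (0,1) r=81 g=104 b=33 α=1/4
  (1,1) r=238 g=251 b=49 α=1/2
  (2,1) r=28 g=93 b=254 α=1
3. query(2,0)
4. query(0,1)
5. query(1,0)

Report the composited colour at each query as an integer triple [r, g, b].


at x=2,y=0 over L1,L2:
after L1 α=3/5: [381/5, 114, 51/5]
after L2 α=5/8: [1817/10, 1517/8, 357/10]
= [182, 190, 36]

(0,1) stack=L1,L2; from [0,0,0]:
after L1 α=1: [35, 63, 29]
after L2 α=1/4: [93/2, 293/4, 30]
= [46, 73, 30]

query (1,0) [L1,L2] — begin 0,0,0
after L1 α=1: [206, 100, 198]
after L2 α=2/3: [214/3, 154, 84]
= [71, 154, 84]


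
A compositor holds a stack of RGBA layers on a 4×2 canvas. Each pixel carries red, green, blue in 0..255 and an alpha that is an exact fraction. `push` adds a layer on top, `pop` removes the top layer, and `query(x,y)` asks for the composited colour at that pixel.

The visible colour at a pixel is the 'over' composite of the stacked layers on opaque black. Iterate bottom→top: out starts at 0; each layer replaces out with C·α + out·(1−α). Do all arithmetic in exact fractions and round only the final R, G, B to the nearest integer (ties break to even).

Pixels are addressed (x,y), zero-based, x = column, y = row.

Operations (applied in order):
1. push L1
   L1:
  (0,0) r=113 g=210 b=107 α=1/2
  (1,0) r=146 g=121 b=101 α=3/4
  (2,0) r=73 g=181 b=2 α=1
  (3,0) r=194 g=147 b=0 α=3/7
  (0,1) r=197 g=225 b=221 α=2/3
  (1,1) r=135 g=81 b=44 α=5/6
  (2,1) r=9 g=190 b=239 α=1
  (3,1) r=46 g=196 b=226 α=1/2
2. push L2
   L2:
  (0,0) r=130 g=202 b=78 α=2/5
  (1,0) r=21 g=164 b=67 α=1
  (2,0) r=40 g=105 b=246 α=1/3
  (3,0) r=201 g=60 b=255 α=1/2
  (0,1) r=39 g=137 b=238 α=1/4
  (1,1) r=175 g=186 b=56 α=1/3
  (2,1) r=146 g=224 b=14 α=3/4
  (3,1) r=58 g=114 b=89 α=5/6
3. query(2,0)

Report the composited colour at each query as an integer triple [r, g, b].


at x=2,y=0 over L1,L2:
+L1 (α=1) → [73, 181, 2]
+L2 (α=1/3) → [62, 467/3, 250/3]
= [62, 156, 83]


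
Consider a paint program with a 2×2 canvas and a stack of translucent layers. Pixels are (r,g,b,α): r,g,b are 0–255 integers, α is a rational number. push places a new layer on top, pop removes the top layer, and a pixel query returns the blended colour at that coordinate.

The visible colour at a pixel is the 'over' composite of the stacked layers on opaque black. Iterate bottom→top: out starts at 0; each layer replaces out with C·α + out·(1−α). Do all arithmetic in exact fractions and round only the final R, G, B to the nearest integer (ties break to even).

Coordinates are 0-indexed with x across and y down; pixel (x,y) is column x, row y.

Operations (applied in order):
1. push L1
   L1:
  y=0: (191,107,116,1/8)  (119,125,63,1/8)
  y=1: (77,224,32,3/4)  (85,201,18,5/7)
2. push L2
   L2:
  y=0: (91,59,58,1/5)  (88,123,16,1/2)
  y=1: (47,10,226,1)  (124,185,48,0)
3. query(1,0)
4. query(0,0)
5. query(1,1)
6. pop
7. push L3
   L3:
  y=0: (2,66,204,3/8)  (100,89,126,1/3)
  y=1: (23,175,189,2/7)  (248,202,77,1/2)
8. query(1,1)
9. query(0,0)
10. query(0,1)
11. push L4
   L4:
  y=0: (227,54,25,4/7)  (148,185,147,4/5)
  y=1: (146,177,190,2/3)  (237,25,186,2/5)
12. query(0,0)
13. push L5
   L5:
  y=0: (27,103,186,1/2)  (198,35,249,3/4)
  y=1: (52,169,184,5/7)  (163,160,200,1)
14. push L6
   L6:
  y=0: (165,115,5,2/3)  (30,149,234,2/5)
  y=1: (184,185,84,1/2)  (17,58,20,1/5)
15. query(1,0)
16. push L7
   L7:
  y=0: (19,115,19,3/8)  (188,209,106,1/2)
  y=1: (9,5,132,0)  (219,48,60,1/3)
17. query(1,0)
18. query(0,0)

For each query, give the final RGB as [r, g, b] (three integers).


query (1,0) [L1,L2] — begin 0,0,0
L1 α=1/8: [119/8, 125/8, 63/8]
L2 α=1/2: [823/16, 1109/16, 191/16]
rounded: [51, 69, 12]

at x=0,y=0 over L1,L2:
after L1 α=1/8: [191/8, 107/8, 29/2]
after L2 α=1/5: [373/10, 45/2, 116/5]
= [37, 22, 23]

query (1,1) [L1,L2] — begin 0,0,0
+L1 (α=5/7) → [425/7, 1005/7, 90/7]
+L2 (α=0) → [425/7, 1005/7, 90/7]
→ [61, 144, 13]

query (1,1) [L1,L3] — begin 0,0,0
L1 α=5/7: [425/7, 1005/7, 90/7]
L3 α=1/2: [2161/14, 2419/14, 629/14]
= [154, 173, 45]

(0,0) stack=L1,L3; from [0,0,0]:
after L1 α=1/8: [191/8, 107/8, 29/2]
after L3 α=3/8: [1003/64, 2119/64, 1369/16]
→ [16, 33, 86]

(0,1) stack=L1,L3; from [0,0,0]:
+L1 (α=3/4) → [231/4, 168, 24]
+L3 (α=2/7) → [1339/28, 170, 498/7]
= [48, 170, 71]

query (0,0) [L1,L3,L4] — begin 0,0,0
+L1 (α=1/8) → [191/8, 107/8, 29/2]
+L3 (α=3/8) → [1003/64, 2119/64, 1369/16]
+L4 (α=4/7) → [61121/448, 2883/64, 5707/112]
→ [136, 45, 51]

(1,0) stack=L1,L3,L4,L5,L6; from [0,0,0]:
+L1 (α=1/8) → [119/8, 125/8, 63/8]
+L3 (α=1/3) → [173/4, 481/12, 189/4]
+L4 (α=4/5) → [2541/20, 9361/60, 2541/20]
+L5 (α=3/4) → [14421/80, 15661/240, 17481/80]
+L6 (α=2/5) → [48063/400, 39501/400, 89883/400]
rounded: [120, 99, 225]

query (1,0) [L1,L3,L4,L5,L6,L7] — begin 0,0,0
+L1 (α=1/8) → [119/8, 125/8, 63/8]
+L3 (α=1/3) → [173/4, 481/12, 189/4]
+L4 (α=4/5) → [2541/20, 9361/60, 2541/20]
+L5 (α=3/4) → [14421/80, 15661/240, 17481/80]
+L6 (α=2/5) → [48063/400, 39501/400, 89883/400]
+L7 (α=1/2) → [123263/800, 123101/800, 132283/800]
→ [154, 154, 165]

query (0,0) [L1,L3,L4,L5,L6,L7] — begin 0,0,0
+L1 (α=1/8) → [191/8, 107/8, 29/2]
+L3 (α=3/8) → [1003/64, 2119/64, 1369/16]
+L4 (α=4/7) → [61121/448, 2883/64, 5707/112]
+L5 (α=1/2) → [73217/896, 9475/128, 26539/224]
+L6 (α=2/3) → [368897/2688, 38915/384, 9593/224]
+L7 (α=3/8) → [1997701/21504, 327055/3072, 60733/1792]
= [93, 106, 34]


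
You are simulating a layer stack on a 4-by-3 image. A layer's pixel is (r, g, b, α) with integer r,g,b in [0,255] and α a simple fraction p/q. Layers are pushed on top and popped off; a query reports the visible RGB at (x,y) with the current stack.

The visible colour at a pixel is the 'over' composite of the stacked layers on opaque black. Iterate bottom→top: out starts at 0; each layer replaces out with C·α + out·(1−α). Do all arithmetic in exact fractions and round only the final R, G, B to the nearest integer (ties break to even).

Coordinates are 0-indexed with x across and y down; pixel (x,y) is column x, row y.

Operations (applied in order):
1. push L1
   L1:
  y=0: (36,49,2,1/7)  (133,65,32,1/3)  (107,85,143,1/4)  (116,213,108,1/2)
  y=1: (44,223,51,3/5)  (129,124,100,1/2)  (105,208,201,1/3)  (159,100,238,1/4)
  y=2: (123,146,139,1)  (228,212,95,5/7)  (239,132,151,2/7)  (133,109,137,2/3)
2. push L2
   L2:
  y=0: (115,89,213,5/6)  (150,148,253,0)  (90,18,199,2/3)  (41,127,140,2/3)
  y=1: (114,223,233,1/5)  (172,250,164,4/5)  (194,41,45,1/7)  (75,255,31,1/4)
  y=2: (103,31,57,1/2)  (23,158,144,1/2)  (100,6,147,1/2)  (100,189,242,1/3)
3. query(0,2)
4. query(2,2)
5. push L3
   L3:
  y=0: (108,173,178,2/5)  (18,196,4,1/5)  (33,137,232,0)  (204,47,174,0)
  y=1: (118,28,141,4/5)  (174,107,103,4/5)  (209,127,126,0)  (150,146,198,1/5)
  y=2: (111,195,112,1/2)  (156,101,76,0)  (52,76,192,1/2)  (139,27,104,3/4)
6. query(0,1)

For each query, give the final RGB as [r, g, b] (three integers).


at x=0,y=2 over L1,L2:
+L1 (α=1) → [123, 146, 139]
+L2 (α=1/2) → [113, 177/2, 98]
→ [113, 88, 98]

at x=2,y=2 over L1,L2:
+L1 (α=2/7) → [478/7, 264/7, 302/7]
+L2 (α=1/2) → [589/7, 153/7, 1331/14]
= [84, 22, 95]

query (0,1) [L1,L2,L3] — begin 0,0,0
after L1 α=3/5: [132/5, 669/5, 153/5]
after L2 α=1/5: [1098/25, 3791/25, 1777/25]
after L3 α=4/5: [12898/125, 6591/125, 15877/125]
= [103, 53, 127]


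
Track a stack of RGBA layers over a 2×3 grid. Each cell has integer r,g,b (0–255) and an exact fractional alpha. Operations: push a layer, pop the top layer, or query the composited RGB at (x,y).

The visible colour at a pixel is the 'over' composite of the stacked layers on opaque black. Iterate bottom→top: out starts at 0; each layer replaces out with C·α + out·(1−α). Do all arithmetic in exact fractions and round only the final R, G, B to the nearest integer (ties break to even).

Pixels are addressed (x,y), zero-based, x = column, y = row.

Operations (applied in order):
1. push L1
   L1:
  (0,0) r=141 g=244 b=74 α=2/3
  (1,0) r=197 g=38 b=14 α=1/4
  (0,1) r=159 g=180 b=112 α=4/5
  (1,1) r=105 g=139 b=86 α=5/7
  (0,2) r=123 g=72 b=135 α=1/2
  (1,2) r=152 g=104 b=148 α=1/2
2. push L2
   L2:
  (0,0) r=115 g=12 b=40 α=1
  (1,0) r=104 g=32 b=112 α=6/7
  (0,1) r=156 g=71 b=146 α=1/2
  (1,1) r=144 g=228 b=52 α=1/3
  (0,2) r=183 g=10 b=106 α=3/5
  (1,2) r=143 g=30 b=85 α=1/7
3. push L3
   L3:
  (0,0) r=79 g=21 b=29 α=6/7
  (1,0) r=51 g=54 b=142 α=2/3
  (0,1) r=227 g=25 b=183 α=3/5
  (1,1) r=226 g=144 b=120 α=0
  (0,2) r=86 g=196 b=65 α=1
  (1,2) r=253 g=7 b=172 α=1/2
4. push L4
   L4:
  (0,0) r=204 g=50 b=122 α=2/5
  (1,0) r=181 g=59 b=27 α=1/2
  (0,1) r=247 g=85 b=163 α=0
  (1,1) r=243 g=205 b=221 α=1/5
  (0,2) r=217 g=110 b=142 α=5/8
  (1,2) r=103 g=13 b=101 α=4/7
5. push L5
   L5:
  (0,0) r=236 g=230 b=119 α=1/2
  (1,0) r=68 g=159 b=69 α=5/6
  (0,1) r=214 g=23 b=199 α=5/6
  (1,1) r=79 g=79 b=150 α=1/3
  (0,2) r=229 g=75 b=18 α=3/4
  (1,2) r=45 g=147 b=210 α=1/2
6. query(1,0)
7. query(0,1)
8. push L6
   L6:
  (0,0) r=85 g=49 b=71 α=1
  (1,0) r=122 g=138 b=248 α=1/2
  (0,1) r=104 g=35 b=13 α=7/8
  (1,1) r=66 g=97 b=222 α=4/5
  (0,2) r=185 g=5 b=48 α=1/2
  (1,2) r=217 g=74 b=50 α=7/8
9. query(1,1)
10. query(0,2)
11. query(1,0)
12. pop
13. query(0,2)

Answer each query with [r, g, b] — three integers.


(1,0) stack=L1,L2,L3,L4,L5; from [0,0,0]:
+L1 (α=1/4) → [197/4, 19/2, 7/2]
+L2 (α=6/7) → [2693/28, 403/14, 193/2]
+L3 (α=2/3) → [5549/84, 1915/42, 761/6]
+L4 (α=1/2) → [20753/168, 4393/84, 923/12]
+L5 (α=5/6) → [77873/1008, 71173/504, 5063/72]
rounded: [77, 141, 70]

at x=0,y=1 over L1,L2,L3,L4,L5:
+L1 (α=4/5) → [636/5, 144, 448/5]
+L2 (α=1/2) → [708/5, 215/2, 589/5]
+L3 (α=3/5) → [4821/25, 58, 3923/25]
+L4 (α=0) → [4821/25, 58, 3923/25]
+L5 (α=5/6) → [31571/150, 173/6, 14399/75]
= [210, 29, 192]

(1,1) stack=L1,L2,L3,L4,L5,L6; from [0,0,0]:
+L1 (α=5/7) → [75, 695/7, 430/7]
+L2 (α=1/3) → [98, 2986/21, 408/7]
+L3 (α=0) → [98, 2986/21, 408/7]
+L4 (α=1/5) → [127, 16249/105, 3179/35]
+L5 (α=1/3) → [111, 40793/315, 11608/105]
+L6 (α=4/5) → [75, 163013/1575, 104848/525]
= [75, 104, 200]

at x=0,y=2 over L1,L2,L3,L4,L5,L6:
+L1 (α=1/2) → [123/2, 36, 135/2]
+L2 (α=3/5) → [672/5, 102/5, 453/5]
+L3 (α=1) → [86, 196, 65]
+L4 (α=5/8) → [1343/8, 569/4, 905/8]
+L5 (α=3/4) → [6839/32, 1469/16, 1337/32]
+L6 (α=1/2) → [12759/64, 1549/32, 2873/64]
→ [199, 48, 45]

(1,0) stack=L1,L2,L3,L4,L5,L6; from [0,0,0]:
after L1 α=1/4: [197/4, 19/2, 7/2]
after L2 α=6/7: [2693/28, 403/14, 193/2]
after L3 α=2/3: [5549/84, 1915/42, 761/6]
after L4 α=1/2: [20753/168, 4393/84, 923/12]
after L5 α=5/6: [77873/1008, 71173/504, 5063/72]
after L6 α=1/2: [200849/2016, 140725/1008, 22919/144]
rounded: [100, 140, 159]

at x=0,y=2 over L1,L2,L3,L4,L5:
L1 α=1/2: [123/2, 36, 135/2]
L2 α=3/5: [672/5, 102/5, 453/5]
L3 α=1: [86, 196, 65]
L4 α=5/8: [1343/8, 569/4, 905/8]
L5 α=3/4: [6839/32, 1469/16, 1337/32]
→ [214, 92, 42]


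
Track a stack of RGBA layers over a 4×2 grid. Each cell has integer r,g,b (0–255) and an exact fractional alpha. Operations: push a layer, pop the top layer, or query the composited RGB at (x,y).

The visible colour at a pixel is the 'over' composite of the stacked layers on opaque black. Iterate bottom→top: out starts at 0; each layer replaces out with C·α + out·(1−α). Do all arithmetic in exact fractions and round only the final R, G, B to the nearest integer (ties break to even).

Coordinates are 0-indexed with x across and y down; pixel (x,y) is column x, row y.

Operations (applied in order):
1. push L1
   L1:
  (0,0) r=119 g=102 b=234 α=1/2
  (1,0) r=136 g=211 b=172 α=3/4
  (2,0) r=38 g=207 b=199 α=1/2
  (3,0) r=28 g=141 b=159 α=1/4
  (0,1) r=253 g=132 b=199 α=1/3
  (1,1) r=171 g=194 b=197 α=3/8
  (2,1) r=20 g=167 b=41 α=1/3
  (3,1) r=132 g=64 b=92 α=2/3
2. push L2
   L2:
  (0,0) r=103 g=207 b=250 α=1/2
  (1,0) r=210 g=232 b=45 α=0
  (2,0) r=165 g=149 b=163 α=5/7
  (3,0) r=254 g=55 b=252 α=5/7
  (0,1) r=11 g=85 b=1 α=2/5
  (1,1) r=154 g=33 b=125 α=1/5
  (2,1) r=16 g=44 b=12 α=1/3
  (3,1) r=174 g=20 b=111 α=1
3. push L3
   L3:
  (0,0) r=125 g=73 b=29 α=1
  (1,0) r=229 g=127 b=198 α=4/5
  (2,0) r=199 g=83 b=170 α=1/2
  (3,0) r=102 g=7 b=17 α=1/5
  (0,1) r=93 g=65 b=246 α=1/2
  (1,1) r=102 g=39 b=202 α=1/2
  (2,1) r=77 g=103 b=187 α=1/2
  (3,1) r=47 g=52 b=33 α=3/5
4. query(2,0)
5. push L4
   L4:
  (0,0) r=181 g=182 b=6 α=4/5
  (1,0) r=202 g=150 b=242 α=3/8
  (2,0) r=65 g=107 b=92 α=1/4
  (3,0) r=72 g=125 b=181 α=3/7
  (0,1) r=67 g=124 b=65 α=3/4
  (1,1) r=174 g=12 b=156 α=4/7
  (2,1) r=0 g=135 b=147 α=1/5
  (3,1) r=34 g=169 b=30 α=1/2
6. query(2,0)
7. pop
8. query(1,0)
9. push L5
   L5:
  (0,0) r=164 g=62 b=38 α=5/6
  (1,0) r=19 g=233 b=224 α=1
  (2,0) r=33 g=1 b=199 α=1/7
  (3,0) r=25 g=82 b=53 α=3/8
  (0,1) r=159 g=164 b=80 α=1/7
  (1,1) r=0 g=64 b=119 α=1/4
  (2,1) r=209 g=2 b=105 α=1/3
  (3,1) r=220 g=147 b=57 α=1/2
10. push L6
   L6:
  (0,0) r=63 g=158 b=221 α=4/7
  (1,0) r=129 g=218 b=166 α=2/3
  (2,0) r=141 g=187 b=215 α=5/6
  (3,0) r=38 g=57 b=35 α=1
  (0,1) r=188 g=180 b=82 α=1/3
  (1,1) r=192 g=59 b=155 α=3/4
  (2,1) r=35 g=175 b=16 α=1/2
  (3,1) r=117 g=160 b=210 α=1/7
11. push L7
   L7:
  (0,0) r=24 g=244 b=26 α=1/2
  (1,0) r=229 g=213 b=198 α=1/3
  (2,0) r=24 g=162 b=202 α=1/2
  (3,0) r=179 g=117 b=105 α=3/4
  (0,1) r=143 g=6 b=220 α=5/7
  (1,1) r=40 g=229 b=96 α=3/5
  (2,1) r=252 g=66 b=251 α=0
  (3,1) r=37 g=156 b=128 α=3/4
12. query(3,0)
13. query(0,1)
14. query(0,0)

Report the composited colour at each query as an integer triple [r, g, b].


(2,0) stack=L1,L2,L3; from [0,0,0]:
L1 α=1/2: [19, 207/2, 199/2]
L2 α=5/7: [863/7, 136, 1014/7]
L3 α=1/2: [1128/7, 219/2, 1102/7]
= [161, 110, 157]

(2,0) stack=L1,L2,L3,L4; from [0,0,0]:
after L1 α=1/2: [19, 207/2, 199/2]
after L2 α=5/7: [863/7, 136, 1014/7]
after L3 α=1/2: [1128/7, 219/2, 1102/7]
after L4 α=1/4: [3839/28, 871/8, 1975/14]
rounded: [137, 109, 141]

at x=1,y=0 over L1,L2,L3:
after L1 α=3/4: [102, 633/4, 129]
after L2 α=0: [102, 633/4, 129]
after L3 α=4/5: [1018/5, 533/4, 921/5]
rounded: [204, 133, 184]

at x=3,y=0 over L1,L2,L3,L5,L6,L7:
after L1 α=1/4: [7, 141/4, 159/4]
after L2 α=5/7: [1284/7, 691/14, 2679/14]
after L3 α=1/5: [1170/7, 1431/35, 5477/35]
after L5 α=3/8: [6375/56, 3153/56, 3295/28]
after L6 α=1: [38, 57, 35]
after L7 α=3/4: [575/4, 102, 175/2]
rounded: [144, 102, 88]

at x=0,y=1 over L1,L2,L3,L5,L6,L7:
+L1 (α=1/3) → [253/3, 44, 199/3]
+L2 (α=2/5) → [55, 302/5, 201/5]
+L3 (α=1/2) → [74, 627/10, 1431/10]
+L5 (α=1/7) → [603/7, 2701/35, 4693/35]
+L6 (α=1/3) → [2522/21, 11702/105, 12256/105]
+L7 (α=5/7) → [20059/147, 26554/735, 140012/735]
rounded: [136, 36, 190]

(0,0) stack=L1,L2,L3,L5,L6,L7; from [0,0,0]:
L1 α=1/2: [119/2, 51, 117]
L2 α=1/2: [325/4, 129, 367/2]
L3 α=1: [125, 73, 29]
L5 α=5/6: [315/2, 383/6, 73/2]
L6 α=4/7: [207/2, 1647/14, 1987/14]
L7 α=1/2: [255/4, 5063/28, 2351/28]
rounded: [64, 181, 84]


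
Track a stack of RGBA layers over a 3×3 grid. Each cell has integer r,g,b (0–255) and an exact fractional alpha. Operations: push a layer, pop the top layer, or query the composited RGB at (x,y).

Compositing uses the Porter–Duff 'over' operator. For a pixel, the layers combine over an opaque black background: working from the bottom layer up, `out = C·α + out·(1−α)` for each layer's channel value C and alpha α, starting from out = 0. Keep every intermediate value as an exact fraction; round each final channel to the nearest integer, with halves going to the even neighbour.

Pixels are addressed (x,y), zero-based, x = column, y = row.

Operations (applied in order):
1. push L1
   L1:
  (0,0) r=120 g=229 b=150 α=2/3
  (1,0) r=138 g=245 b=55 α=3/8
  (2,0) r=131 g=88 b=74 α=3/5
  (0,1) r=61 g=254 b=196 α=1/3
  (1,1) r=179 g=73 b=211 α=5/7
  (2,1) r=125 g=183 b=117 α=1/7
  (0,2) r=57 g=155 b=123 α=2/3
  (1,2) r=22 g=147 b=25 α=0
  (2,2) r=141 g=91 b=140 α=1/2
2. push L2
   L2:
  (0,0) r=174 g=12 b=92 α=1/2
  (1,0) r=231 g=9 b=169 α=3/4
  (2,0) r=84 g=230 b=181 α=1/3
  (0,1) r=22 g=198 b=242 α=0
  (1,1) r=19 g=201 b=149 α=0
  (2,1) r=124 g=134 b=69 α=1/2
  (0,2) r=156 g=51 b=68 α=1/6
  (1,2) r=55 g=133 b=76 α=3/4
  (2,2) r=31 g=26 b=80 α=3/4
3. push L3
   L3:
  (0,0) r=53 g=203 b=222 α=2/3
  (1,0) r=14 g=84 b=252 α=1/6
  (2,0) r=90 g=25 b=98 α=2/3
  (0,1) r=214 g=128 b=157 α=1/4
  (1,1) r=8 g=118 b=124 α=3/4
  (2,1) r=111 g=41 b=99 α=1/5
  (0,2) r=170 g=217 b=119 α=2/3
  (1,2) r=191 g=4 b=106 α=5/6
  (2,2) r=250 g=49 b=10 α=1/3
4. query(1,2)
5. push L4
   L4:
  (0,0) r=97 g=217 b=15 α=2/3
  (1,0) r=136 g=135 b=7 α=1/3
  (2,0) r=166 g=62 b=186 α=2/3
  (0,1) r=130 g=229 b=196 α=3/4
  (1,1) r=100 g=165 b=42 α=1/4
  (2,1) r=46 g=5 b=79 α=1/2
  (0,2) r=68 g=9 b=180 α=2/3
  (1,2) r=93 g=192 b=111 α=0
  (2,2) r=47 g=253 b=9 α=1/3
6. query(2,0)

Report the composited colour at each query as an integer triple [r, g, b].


(1,2) stack=L1,L2,L3; from [0,0,0]:
after L1 α=0: [0, 0, 0]
after L2 α=3/4: [165/4, 399/4, 57]
after L3 α=5/6: [3985/24, 479/24, 587/6]
→ [166, 20, 98]

(2,0) stack=L1,L2,L3,L4; from [0,0,0]:
after L1 α=3/5: [393/5, 264/5, 222/5]
after L2 α=1/3: [402/5, 1678/15, 1349/15]
after L3 α=2/3: [434/5, 2428/45, 4289/45]
after L4 α=2/3: [698/5, 8008/135, 21029/135]
= [140, 59, 156]
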